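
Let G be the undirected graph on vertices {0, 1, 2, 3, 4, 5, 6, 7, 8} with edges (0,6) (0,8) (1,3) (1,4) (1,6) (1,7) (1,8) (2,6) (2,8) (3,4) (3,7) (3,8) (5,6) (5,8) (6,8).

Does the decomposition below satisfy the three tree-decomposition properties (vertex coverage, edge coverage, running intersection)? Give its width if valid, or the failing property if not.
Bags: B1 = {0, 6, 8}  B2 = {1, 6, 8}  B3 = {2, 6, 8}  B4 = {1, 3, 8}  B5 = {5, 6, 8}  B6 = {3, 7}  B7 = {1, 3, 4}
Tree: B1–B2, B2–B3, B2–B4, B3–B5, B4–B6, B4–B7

No — edge (1,7) lies in no bag.

A tree decomposition must satisfy three properties: every vertex lies in some bag; for every edge, both endpoints lie together in some bag; and for every vertex, the bags containing it form a connected subtree. Here edge (1,7) lies in no bag, so the decomposition is invalid.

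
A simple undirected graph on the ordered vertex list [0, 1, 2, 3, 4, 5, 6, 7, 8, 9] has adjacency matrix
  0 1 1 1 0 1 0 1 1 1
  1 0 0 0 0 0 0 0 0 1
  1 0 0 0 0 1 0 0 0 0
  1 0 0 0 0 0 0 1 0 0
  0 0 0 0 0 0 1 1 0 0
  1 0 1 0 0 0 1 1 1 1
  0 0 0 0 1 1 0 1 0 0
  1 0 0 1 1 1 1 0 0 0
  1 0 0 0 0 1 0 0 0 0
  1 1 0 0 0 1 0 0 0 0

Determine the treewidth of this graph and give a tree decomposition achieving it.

The largest bag has 3 vertices, giving width 2; this decomposition certifies tw(G) ≤ 2. On the other hand G contains the 3-clique {0, 1, 9}. A clique must lie in a single bag of any decomposition, so no decomposition can have width below 2. Therefore the treewidth is 2.

Treewidth 2.
One optimal decomposition is:
Bags: B1 = {0, 5, 9}  B2 = {0, 5, 8}  B3 = {0, 1, 9}  B4 = {0, 5, 7}  B5 = {5, 6, 7}  B6 = {0, 3, 7}  B7 = {4, 6, 7}  B8 = {0, 2, 5}
Tree: B1–B2, B1–B3, B2–B4, B4–B5, B4–B6, B5–B7, B4–B8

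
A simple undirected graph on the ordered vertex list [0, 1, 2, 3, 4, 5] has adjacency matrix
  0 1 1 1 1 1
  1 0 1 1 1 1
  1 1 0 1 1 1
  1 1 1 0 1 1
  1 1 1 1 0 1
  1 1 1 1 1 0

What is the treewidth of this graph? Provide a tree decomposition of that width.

Treewidth 5.
One such decomposition:
Bags: B1 = {0, 1, 2, 3, 4, 5}
Tree: (single bag)

A single bag containing all 6 vertices is trivially a valid decomposition of width 5. For the lower bound, the 6 vertices {0, 1, 2, 3, 4, 5} are pairwise adjacent, and any tree decomposition puts a clique entirely inside one bag — forcing width ≥ 5. Combining the bounds, tw(G) = 5.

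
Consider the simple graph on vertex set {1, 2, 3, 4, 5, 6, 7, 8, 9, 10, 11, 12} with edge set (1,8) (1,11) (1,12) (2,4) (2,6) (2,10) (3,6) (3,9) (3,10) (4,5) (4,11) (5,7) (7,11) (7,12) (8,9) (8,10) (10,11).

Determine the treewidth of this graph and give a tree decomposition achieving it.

Treewidth 3.
One optimal decomposition is:
Bags: B1 = {3, 6, 8, 9}  B2 = {3, 6, 8, 10}  B3 = {2, 6, 8, 10}  B4 = {1, 2, 8, 10}  B5 = {1, 2, 10, 11}  B6 = {1, 2, 4, 11}  B7 = {1, 4, 11, 12}  B8 = {4, 7, 11, 12}  B9 = {4, 5, 7, 12}
Tree: B1–B2, B2–B3, B3–B4, B4–B5, B5–B6, B6–B7, B7–B8, B8–B9

The largest bag has 4 vertices, giving width 3; this decomposition certifies tw(G) ≤ 3. For the lower bound: the 4 vertex sets {3,6,9}, {8}, {10}, {1,2,4,11} are disjoint, each induces a connected subgraph, and every pair is joined by at least one edge of G. Contracting each set to a single vertex therefore yields K_{4} as a minor, and since treewidth is minor-monotone, tw(G) ≥ tw(K_{4}) = 3. Hence tw(G) = 3 exactly.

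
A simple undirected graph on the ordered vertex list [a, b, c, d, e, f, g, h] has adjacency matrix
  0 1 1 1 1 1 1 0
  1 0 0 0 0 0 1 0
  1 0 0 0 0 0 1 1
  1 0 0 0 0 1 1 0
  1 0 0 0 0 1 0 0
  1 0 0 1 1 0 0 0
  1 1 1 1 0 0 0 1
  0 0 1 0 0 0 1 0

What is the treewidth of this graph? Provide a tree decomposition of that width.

The largest bag has 3 vertices, giving width 2; this decomposition certifies tw(G) ≤ 2. Conversely, {c, g, h} is a clique of size 3, and the vertices of any clique must share a bag in every tree decomposition; so some bag has ≥ 3 vertices and tw(G) ≥ 2. Hence tw(G) = 2 exactly.

Treewidth 2.
One such decomposition:
Bags: B1 = {a, d, f}  B2 = {a, d, g}  B3 = {a, c, g}  B4 = {a, e, f}  B5 = {c, g, h}  B6 = {a, b, g}
Tree: B1–B2, B2–B3, B1–B4, B3–B5, B2–B6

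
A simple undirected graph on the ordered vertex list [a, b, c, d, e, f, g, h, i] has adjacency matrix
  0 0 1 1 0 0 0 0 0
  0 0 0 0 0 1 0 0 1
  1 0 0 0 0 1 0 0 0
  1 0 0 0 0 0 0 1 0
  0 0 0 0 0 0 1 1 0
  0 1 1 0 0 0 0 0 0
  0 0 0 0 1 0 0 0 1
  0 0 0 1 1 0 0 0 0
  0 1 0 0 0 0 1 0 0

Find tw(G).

2

A width-2 tree decomposition is:
Bags: B1 = {e, g, h}  B2 = {g, h, i}  B3 = {b, h, i}  B4 = {b, f, h}  B5 = {c, f, h}  B6 = {a, c, h}  B7 = {a, d, h}
Tree: B1–B2, B2–B3, B3–B4, B4–B5, B5–B6, B6–B7
Each bag holds 3 vertices, so the decomposition has width 2, which upper-bounds the treewidth. Since h–e–g–i–b–f–c–a–d–h is a cycle in G, G is not acyclic. Forests are exactly the graphs of treewidth ≤ 1, so tw(G) ≥ 2. Hence tw(G) = 2 exactly.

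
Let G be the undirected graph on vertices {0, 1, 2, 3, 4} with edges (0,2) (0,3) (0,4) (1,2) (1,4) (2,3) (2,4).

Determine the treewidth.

2

A width-2 tree decomposition is:
Bags: B1 = {0, 2, 4}  B2 = {0, 2, 3}  B3 = {1, 2, 4}
Tree: B1–B2, B1–B3
The largest bag has 3 vertices, giving width 2; this decomposition certifies tw(G) ≤ 2. Conversely, {0, 2, 3} is a clique of size 3, and the vertices of any clique must share a bag in every tree decomposition; so some bag has ≥ 3 vertices and tw(G) ≥ 2. The upper and lower bounds meet at 2, so that is the treewidth.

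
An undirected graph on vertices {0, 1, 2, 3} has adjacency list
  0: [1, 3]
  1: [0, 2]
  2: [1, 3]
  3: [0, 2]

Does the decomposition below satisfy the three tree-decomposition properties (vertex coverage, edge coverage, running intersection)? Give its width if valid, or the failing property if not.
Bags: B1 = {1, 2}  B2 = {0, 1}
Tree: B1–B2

A tree decomposition must satisfy three properties: every vertex lies in some bag; for every edge, both endpoints lie together in some bag; and for every vertex, the bags containing it form a connected subtree. Here vertex 3 appears in no bag, so the decomposition is invalid.

No — vertex 3 appears in no bag.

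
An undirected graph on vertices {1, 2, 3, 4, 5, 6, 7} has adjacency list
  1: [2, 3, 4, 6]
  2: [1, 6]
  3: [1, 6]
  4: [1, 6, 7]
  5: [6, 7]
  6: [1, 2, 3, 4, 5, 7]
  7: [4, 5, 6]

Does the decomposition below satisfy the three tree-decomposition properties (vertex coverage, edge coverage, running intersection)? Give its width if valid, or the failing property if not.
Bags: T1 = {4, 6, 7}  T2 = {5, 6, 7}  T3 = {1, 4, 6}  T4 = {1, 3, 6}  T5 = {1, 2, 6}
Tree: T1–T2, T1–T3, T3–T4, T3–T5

Yes; width 2.

Checking the three conditions: (i) the bags cover all of {1, 2, 3, 4, 5, 6, 7}; (ii) for each edge, some bag contains both endpoints; (iii) the bags containing any fixed vertex form a subtree. All hold, so the decomposition is valid with width 3 − 1 = 2.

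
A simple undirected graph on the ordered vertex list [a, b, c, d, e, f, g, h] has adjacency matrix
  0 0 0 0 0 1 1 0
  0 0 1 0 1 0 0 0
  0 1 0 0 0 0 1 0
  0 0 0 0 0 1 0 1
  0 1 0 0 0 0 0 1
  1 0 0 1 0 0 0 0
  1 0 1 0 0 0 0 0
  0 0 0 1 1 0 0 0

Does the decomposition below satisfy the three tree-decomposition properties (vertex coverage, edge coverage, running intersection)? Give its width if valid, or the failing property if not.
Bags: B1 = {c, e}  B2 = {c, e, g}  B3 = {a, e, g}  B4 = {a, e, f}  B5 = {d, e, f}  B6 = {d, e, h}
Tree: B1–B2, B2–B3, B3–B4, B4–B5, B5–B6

No — vertex b appears in no bag.

A tree decomposition must satisfy three properties: every vertex lies in some bag; for every edge, both endpoints lie together in some bag; and for every vertex, the bags containing it form a connected subtree. Here vertex b appears in no bag, so the decomposition is invalid.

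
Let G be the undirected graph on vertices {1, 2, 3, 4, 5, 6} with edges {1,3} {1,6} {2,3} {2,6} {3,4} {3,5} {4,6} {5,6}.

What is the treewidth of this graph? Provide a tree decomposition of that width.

Treewidth 2.
Bags: B1 = {3, 5, 6}  B2 = {3, 4, 6}  B3 = {2, 3, 6}  B4 = {1, 3, 6}
Tree: B1–B2, B2–B3, B3–B4

Every bag has size at most 3, so the width is 3 − 1 = 2 and tw(G) ≤ 2. For the lower bound, G contains the cycle 5–3–4–6–5, so G is not a forest; only forests have treewidth ≤ 1, hence tw(G) ≥ 2. The upper and lower bounds meet at 2, so that is the treewidth.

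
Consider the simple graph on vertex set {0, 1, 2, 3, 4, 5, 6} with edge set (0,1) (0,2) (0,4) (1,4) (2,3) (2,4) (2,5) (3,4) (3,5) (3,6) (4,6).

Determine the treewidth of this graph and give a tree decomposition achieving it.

Treewidth 2.
One such decomposition:
Bags: B1 = {3, 4, 6}  B2 = {2, 3, 4}  B3 = {0, 2, 4}  B4 = {2, 3, 5}  B5 = {0, 1, 4}
Tree: B1–B2, B2–B3, B2–B4, B3–B5

Each bag holds 3 vertices, so the decomposition has width 2, which upper-bounds the treewidth. Conversely, {0, 1, 4} is a clique of size 3, and the vertices of any clique must share a bag in every tree decomposition; so some bag has ≥ 3 vertices and tw(G) ≥ 2. Combining the bounds, tw(G) = 2.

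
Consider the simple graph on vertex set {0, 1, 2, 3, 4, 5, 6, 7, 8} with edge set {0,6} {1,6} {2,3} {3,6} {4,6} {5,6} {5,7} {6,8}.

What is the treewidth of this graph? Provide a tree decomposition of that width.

The largest bag has 2 vertices, giving width 1; this decomposition certifies tw(G) ≤ 1. Since G has at least one edge (e.g. 4–6), it is not an edgeless graph, so tw(G) ≥ 1. Therefore the treewidth is 1.

Treewidth 1.
One such decomposition:
Bags: B1 = {4, 6}  B2 = {5, 6}  B3 = {5, 7}  B4 = {1, 6}  B5 = {0, 6}  B6 = {3, 6}  B7 = {2, 3}  B8 = {6, 8}
Tree: B1–B2, B2–B3, B1–B4, B2–B5, B2–B6, B6–B7, B1–B8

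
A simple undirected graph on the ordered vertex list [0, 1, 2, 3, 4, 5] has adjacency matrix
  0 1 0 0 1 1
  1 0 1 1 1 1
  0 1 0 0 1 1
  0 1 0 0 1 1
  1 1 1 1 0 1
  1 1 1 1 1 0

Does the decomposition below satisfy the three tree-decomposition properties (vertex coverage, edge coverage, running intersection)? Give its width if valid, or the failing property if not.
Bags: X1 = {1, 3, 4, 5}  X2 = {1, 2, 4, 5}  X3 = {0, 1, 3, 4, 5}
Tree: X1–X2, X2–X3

A tree decomposition must satisfy three properties: every vertex lies in some bag; for every edge, both endpoints lie together in some bag; and for every vertex, the bags containing it form a connected subtree. Here bags containing vertex 3 are not connected in the tree, so the decomposition is invalid.

No — bags containing vertex 3 are not connected in the tree.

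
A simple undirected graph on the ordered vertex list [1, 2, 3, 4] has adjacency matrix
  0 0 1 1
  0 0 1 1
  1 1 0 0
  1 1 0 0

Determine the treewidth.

A width-2 tree decomposition is:
Bags: B1 = {1, 2, 3}  B2 = {1, 2, 4}
Tree: B1–B2
The largest bag has 3 vertices, giving width 2; this decomposition certifies tw(G) ≤ 2. The edges 1–3–2–4–1 form a cycle, so G is not a tree and its treewidth is at least 2. Hence tw(G) = 2 exactly.

2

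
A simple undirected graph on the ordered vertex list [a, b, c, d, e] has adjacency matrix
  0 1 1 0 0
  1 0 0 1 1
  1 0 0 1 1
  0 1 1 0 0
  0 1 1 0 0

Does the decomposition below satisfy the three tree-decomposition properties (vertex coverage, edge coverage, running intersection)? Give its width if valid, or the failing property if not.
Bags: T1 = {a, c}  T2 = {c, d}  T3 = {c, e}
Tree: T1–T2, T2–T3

No — vertex b appears in no bag.

A tree decomposition must satisfy three properties: every vertex lies in some bag; for every edge, both endpoints lie together in some bag; and for every vertex, the bags containing it form a connected subtree. Here vertex b appears in no bag, so the decomposition is invalid.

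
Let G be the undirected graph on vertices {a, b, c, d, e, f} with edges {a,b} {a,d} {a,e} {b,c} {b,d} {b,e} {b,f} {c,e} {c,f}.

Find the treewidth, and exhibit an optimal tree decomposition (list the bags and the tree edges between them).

Each bag holds 3 vertices, so the decomposition has width 2, which upper-bounds the treewidth. On the other hand G contains the 3-clique {a, b, d}. A clique must lie in a single bag of any decomposition, so no decomposition can have width below 2. The upper and lower bounds meet at 2, so that is the treewidth.

Treewidth 2.
Bags: B1 = {a, b, e}  B2 = {b, c, e}  B3 = {b, c, f}  B4 = {a, b, d}
Tree: B1–B2, B2–B3, B1–B4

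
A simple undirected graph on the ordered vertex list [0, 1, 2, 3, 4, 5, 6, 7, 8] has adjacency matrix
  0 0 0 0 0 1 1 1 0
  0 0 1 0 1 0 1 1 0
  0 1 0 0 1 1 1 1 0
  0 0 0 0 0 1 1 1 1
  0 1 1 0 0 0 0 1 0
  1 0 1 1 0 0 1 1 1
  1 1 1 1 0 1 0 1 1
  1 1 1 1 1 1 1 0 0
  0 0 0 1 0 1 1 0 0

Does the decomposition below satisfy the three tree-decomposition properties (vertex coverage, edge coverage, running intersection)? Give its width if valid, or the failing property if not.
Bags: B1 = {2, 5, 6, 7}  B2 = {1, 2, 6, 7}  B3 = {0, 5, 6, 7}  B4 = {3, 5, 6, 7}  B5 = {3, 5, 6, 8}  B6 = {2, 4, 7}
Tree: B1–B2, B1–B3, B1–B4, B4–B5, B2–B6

No — edge (1,4) lies in no bag.

A tree decomposition must satisfy three properties: every vertex lies in some bag; for every edge, both endpoints lie together in some bag; and for every vertex, the bags containing it form a connected subtree. Here edge (1,4) lies in no bag, so the decomposition is invalid.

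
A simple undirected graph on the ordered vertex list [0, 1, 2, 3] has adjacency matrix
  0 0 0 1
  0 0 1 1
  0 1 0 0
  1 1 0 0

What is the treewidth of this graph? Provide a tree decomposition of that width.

Treewidth 1.
One such decomposition:
Bags: B1 = {0, 3}  B2 = {1, 3}  B3 = {1, 2}
Tree: B1–B2, B2–B3

The largest bag has 2 vertices, giving width 1; this decomposition certifies tw(G) ≤ 1. Any graph with an edge has treewidth ≥ 1, and G has the edge 0–3. Hence tw(G) = 1 exactly.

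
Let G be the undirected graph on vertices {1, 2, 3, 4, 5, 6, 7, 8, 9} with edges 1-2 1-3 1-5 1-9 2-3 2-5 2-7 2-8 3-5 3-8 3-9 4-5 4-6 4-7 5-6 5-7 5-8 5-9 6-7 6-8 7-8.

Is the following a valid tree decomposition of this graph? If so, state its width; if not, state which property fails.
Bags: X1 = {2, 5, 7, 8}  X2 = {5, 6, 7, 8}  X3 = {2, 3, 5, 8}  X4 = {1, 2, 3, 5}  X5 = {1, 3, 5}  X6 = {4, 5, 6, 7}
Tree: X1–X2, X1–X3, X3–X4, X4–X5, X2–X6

A tree decomposition must satisfy three properties: every vertex lies in some bag; for every edge, both endpoints lie together in some bag; and for every vertex, the bags containing it form a connected subtree. Here vertex 9 appears in no bag, so the decomposition is invalid.

No — vertex 9 appears in no bag.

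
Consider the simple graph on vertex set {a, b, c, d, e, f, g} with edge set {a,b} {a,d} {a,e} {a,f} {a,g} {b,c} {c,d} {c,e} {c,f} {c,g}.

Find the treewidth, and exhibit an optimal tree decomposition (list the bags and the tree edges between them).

Every bag has size at most 3, so the width is 3 − 1 = 2 and tw(G) ≤ 2. For the lower bound, G contains the cycle a–d–c–b–a, so G is not a forest; only forests have treewidth ≤ 1, hence tw(G) ≥ 2. Combining the bounds, tw(G) = 2.

Treewidth 2.
Bags: B1 = {a, c, d}  B2 = {a, b, c}  B3 = {a, c, e}  B4 = {a, c, f}  B5 = {a, c, g}
Tree: B1–B2, B2–B3, B3–B4, B4–B5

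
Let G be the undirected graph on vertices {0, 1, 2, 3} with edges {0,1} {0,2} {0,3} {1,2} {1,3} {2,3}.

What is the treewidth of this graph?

A width-3 tree decomposition is:
Bags: B1 = {0, 1, 2, 3}
Tree: (single bag)
With just one bag of size 4, the width is 4 − 1 = 3, so tw(G) ≤ 3. For the lower bound, the 4 vertices {0, 1, 2, 3} are pairwise adjacent, and any tree decomposition puts a clique entirely inside one bag — forcing width ≥ 3. Therefore the treewidth is 3.

3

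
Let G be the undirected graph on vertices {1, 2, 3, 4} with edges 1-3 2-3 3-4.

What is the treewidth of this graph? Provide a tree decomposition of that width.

Every bag has size at most 2, so the width is 2 − 1 = 1 and tw(G) ≤ 1. Since G has at least one edge (e.g. 2–3), it is not an edgeless graph, so tw(G) ≥ 1. Combining the bounds, tw(G) = 1.

Treewidth 1.
Bags: B1 = {2, 3}  B2 = {3, 4}  B3 = {1, 3}
Tree: B1–B2, B2–B3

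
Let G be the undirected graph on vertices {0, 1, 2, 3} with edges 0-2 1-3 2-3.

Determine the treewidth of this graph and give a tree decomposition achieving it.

Treewidth 1.
One optimal decomposition is:
Bags: B1 = {0, 2}  B2 = {2, 3}  B3 = {1, 3}
Tree: B1–B2, B2–B3

Every bag has size at most 2, so the width is 2 − 1 = 1 and tw(G) ≤ 1. Any graph with an edge has treewidth ≥ 1, and G has the edge 0–2. Combining the bounds, tw(G) = 1.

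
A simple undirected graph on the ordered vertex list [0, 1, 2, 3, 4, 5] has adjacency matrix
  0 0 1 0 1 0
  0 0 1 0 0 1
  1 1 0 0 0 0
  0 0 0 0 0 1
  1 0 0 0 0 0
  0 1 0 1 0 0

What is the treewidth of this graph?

A width-1 tree decomposition is:
Bags: B1 = {0, 4}  B2 = {0, 2}  B3 = {1, 2}  B4 = {1, 5}  B5 = {3, 5}
Tree: B1–B2, B2–B3, B3–B4, B4–B5
Each bag holds 2 vertices, so the decomposition has width 1, which upper-bounds the treewidth. G has an edge, so its treewidth is at least 1. Hence tw(G) = 1 exactly.

1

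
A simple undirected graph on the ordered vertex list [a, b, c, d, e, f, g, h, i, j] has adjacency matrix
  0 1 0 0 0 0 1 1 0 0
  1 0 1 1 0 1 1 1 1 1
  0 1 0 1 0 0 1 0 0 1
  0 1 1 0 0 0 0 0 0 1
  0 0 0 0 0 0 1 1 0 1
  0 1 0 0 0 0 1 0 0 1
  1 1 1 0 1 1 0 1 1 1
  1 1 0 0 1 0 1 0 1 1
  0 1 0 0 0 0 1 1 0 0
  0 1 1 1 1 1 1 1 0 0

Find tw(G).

A width-3 tree decomposition is:
Bags: B1 = {b, c, g, j}  B2 = {b, f, g, j}  B3 = {b, g, h, j}  B4 = {a, b, g, h}  B5 = {e, g, h, j}  B6 = {b, c, d, j}  B7 = {b, g, h, i}
Tree: B1–B2, B2–B3, B3–B4, B3–B5, B1–B6, B3–B7
Each bag holds 4 vertices, so the decomposition has width 3, which upper-bounds the treewidth. Conversely, {b, c, d, j} is a clique of size 4, and the vertices of any clique must share a bag in every tree decomposition; so some bag has ≥ 4 vertices and tw(G) ≥ 3. Hence tw(G) = 3 exactly.

3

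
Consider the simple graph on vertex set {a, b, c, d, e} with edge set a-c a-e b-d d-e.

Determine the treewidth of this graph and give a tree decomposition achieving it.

Treewidth 1.
Bags: B1 = {b, d}  B2 = {d, e}  B3 = {a, e}  B4 = {a, c}
Tree: B1–B2, B2–B3, B3–B4

The largest bag has 2 vertices, giving width 1; this decomposition certifies tw(G) ≤ 1. Any graph with an edge has treewidth ≥ 1, and G has the edge b–d. Combining the bounds, tw(G) = 1.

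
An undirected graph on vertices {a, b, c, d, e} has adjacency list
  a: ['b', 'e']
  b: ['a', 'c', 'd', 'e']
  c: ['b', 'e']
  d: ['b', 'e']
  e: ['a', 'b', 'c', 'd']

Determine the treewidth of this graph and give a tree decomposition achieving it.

Each bag holds 3 vertices, so the decomposition has width 2, which upper-bounds the treewidth. For the lower bound, the 3 vertices {b, d, e} are pairwise adjacent, and any tree decomposition puts a clique entirely inside one bag — forcing width ≥ 2. Combining the bounds, tw(G) = 2.

Treewidth 2.
Bags: B1 = {b, d, e}  B2 = {b, c, e}  B3 = {a, b, e}
Tree: B1–B2, B1–B3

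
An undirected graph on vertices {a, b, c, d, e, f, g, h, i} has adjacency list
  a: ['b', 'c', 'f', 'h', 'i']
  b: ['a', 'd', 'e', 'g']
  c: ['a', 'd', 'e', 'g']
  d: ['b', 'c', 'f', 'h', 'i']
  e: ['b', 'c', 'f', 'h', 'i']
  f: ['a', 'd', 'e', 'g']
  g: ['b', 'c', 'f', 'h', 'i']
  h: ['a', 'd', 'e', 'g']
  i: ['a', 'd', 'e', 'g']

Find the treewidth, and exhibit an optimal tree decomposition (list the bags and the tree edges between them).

Each bag holds 5 vertices, so the decomposition has width 4, which upper-bounds the treewidth. For the lower bound: the 5 vertex sets {c,g}, {a,f}, {d,h}, {e}, {i} are disjoint, each induces a connected subgraph, and every pair is joined by at least one edge of G. Contracting each set to a single vertex therefore yields K_{5} as a minor, and since treewidth is minor-monotone, tw(G) ≥ tw(K_{5}) = 4. Combining the bounds, tw(G) = 4.

Treewidth 4.
Bags: B1 = {a, c, d, e, g}  B2 = {a, d, e, f, g}  B3 = {a, d, e, g, h}  B4 = {a, d, e, g, i}  B5 = {a, b, d, e, g}
Tree: B1–B2, B2–B3, B3–B4, B4–B5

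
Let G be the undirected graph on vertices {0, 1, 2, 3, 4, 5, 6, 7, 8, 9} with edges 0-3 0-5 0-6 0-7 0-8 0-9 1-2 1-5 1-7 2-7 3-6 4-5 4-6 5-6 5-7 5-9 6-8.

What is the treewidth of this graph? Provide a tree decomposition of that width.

The largest bag has 3 vertices, giving width 2; this decomposition certifies tw(G) ≤ 2. On the other hand G contains the 3-clique {0, 6, 8}. A clique must lie in a single bag of any decomposition, so no decomposition can have width below 2. Combining the bounds, tw(G) = 2.

Treewidth 2.
Bags: B1 = {1, 5, 7}  B2 = {0, 5, 7}  B3 = {0, 5, 6}  B4 = {0, 6, 8}  B5 = {0, 3, 6}  B6 = {1, 2, 7}  B7 = {0, 5, 9}  B8 = {4, 5, 6}
Tree: B1–B2, B2–B3, B3–B4, B3–B5, B1–B6, B2–B7, B3–B8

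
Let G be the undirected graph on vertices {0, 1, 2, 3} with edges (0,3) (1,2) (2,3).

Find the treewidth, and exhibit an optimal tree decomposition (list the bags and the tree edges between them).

Treewidth 1.
Bags: B1 = {0, 3}  B2 = {2, 3}  B3 = {1, 2}
Tree: B1–B2, B2–B3

The largest bag has 2 vertices, giving width 1; this decomposition certifies tw(G) ≤ 1. Any graph with an edge has treewidth ≥ 1, and G has the edge 0–3. Combining the bounds, tw(G) = 1.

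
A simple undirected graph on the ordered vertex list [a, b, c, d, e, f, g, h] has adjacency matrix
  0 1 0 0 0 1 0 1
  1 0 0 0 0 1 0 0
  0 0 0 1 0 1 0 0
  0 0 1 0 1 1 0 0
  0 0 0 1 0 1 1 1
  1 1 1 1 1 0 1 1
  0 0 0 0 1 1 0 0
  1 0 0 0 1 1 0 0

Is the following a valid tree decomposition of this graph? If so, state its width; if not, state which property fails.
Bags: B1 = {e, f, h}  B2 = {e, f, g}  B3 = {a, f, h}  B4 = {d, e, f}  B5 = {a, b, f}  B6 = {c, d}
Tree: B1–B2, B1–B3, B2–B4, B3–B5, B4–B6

No — edge (f,c) lies in no bag.

A tree decomposition must satisfy three properties: every vertex lies in some bag; for every edge, both endpoints lie together in some bag; and for every vertex, the bags containing it form a connected subtree. Here edge (f,c) lies in no bag, so the decomposition is invalid.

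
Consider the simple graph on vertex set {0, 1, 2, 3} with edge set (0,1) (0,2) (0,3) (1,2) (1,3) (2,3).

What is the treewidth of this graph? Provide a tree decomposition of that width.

A single bag containing all 4 vertices is trivially a valid decomposition of width 3. Conversely, {0, 1, 2, 3} is a clique of size 4, and the vertices of any clique must share a bag in every tree decomposition; so some bag has ≥ 4 vertices and tw(G) ≥ 3. Hence tw(G) = 3 exactly.

Treewidth 3.
One optimal decomposition is:
Bags: B1 = {0, 1, 2, 3}
Tree: (single bag)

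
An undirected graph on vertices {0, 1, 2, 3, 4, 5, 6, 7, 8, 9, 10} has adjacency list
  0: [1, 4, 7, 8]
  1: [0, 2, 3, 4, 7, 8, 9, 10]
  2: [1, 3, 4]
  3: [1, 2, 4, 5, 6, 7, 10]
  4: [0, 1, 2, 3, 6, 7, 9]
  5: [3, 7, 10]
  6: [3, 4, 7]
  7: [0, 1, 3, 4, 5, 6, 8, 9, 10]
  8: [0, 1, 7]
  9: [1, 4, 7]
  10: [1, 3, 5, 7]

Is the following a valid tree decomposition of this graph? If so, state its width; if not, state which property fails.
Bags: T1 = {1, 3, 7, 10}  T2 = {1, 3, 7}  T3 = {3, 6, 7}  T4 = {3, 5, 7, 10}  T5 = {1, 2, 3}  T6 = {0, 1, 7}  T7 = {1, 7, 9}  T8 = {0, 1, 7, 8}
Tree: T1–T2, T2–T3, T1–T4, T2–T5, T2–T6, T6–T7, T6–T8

A tree decomposition must satisfy three properties: every vertex lies in some bag; for every edge, both endpoints lie together in some bag; and for every vertex, the bags containing it form a connected subtree. Here vertex 4 appears in no bag, so the decomposition is invalid.

No — vertex 4 appears in no bag.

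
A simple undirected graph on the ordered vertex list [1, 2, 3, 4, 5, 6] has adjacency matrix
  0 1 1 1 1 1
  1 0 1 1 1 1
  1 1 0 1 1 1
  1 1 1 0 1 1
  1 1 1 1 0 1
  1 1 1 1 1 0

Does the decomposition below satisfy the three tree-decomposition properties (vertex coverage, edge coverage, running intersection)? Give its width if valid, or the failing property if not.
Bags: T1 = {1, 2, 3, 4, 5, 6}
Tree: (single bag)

Yes; width 5.

Vertex coverage: the bags together contain {1, 2, 3, 4, 5, 6}, the full vertex set. Edge coverage: each edge of G has both endpoints in at least one bag. Running intersection: for every vertex, the bags containing it form a connected subtree. All three properties hold, so this is a valid tree decomposition of width max|bag| − 1 = 5, and hence tw(G) ≤ 5.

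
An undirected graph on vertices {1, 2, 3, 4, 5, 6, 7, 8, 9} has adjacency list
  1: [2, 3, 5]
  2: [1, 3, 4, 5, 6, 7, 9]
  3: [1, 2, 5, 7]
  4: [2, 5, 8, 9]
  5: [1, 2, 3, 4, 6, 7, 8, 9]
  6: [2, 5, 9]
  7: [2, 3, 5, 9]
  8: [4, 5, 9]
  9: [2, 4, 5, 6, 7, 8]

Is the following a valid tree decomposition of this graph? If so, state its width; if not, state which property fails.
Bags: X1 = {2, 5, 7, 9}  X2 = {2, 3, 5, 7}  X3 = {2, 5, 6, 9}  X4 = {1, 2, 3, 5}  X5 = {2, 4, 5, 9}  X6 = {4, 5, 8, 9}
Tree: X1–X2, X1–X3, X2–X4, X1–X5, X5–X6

Yes; width 3.

Vertex coverage: the bags together contain {1, 2, 3, 4, 5, 6, 7, 8, 9}, the full vertex set. Edge coverage: each edge of G has both endpoints in at least one bag. Running intersection: for every vertex, the bags containing it form a connected subtree. All three properties hold, so this is a valid tree decomposition of width max|bag| − 1 = 3, and hence tw(G) ≤ 3.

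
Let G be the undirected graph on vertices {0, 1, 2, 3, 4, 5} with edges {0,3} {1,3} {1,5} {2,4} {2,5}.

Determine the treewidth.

1

A width-1 tree decomposition is:
Bags: B1 = {2, 4}  B2 = {2, 5}  B3 = {1, 5}  B4 = {1, 3}  B5 = {0, 3}
Tree: B1–B2, B2–B3, B3–B4, B4–B5
Every bag has size at most 2, so the width is 2 − 1 = 1 and tw(G) ≤ 1. G has an edge, so its treewidth is at least 1. Combining the bounds, tw(G) = 1.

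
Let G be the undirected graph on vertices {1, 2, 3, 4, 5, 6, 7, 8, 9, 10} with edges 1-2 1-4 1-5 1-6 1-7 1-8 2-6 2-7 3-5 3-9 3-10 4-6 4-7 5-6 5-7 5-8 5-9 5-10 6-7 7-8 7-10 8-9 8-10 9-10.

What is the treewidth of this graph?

3

A width-3 tree decomposition is:
Bags: B1 = {1, 5, 6, 7}  B2 = {1, 2, 6, 7}  B3 = {1, 5, 7, 8}  B4 = {5, 7, 8, 10}  B5 = {1, 4, 6, 7}  B6 = {5, 8, 9, 10}  B7 = {3, 5, 9, 10}
Tree: B1–B2, B1–B3, B3–B4, B1–B5, B4–B6, B6–B7
The largest bag has 4 vertices, giving width 3; this decomposition certifies tw(G) ≤ 3. On the other hand G contains the 4-clique {1, 2, 6, 7}. A clique must lie in a single bag of any decomposition, so no decomposition can have width below 3. Hence tw(G) = 3 exactly.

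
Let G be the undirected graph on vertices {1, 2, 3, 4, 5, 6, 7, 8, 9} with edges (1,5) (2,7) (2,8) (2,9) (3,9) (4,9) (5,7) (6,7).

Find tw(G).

1

A width-1 tree decomposition is:
Bags: B1 = {6, 7}  B2 = {2, 7}  B3 = {2, 9}  B4 = {3, 9}  B5 = {2, 8}  B6 = {4, 9}  B7 = {5, 7}  B8 = {1, 5}
Tree: B1–B2, B2–B3, B3–B4, B3–B5, B3–B6, B1–B7, B7–B8
Each bag holds 2 vertices, so the decomposition has width 1, which upper-bounds the treewidth. Any graph with an edge has treewidth ≥ 1, and G has the edge 7–6. Combining the bounds, tw(G) = 1.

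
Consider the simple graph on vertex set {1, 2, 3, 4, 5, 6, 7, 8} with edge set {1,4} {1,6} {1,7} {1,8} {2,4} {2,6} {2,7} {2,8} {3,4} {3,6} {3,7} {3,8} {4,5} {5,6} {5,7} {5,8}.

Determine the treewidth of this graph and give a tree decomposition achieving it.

Each bag holds 5 vertices, so the decomposition has width 4, which upper-bounds the treewidth. For the lower bound: the 5 vertex sets {2,4}, {5,6}, {1,8}, {3}, {7} are disjoint, each induces a connected subgraph, and every pair is joined by at least one edge of G. Contracting each set to a single vertex therefore yields K_{5} as a minor, and since treewidth is minor-monotone, tw(G) ≥ tw(K_{5}) = 4. Combining the bounds, tw(G) = 4.

Treewidth 4.
Bags: B1 = {1, 2, 3, 4, 5}  B2 = {1, 2, 3, 5, 6}  B3 = {1, 2, 3, 5, 8}  B4 = {1, 2, 3, 5, 7}
Tree: B1–B2, B2–B3, B3–B4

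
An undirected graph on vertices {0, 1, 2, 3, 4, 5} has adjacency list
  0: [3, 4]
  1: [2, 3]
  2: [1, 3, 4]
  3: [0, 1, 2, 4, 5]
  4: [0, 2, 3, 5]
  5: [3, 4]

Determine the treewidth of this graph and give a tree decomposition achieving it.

Treewidth 2.
One optimal decomposition is:
Bags: B1 = {0, 3, 4}  B2 = {2, 3, 4}  B3 = {1, 2, 3}  B4 = {3, 4, 5}
Tree: B1–B2, B2–B3, B2–B4

The largest bag has 3 vertices, giving width 2; this decomposition certifies tw(G) ≤ 2. For the lower bound, the 3 vertices {1, 2, 3} are pairwise adjacent, and any tree decomposition puts a clique entirely inside one bag — forcing width ≥ 2. Combining the bounds, tw(G) = 2.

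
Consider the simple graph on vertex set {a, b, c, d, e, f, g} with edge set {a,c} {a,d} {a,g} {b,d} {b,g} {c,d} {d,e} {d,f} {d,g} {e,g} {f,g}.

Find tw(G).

A width-2 tree decomposition is:
Bags: B1 = {a, d, g}  B2 = {a, c, d}  B3 = {d, f, g}  B4 = {b, d, g}  B5 = {d, e, g}
Tree: B1–B2, B1–B3, B3–B4, B3–B5
The largest bag has 3 vertices, giving width 2; this decomposition certifies tw(G) ≤ 2. Conversely, {d, e, g} is a clique of size 3, and the vertices of any clique must share a bag in every tree decomposition; so some bag has ≥ 3 vertices and tw(G) ≥ 2. Combining the bounds, tw(G) = 2.

2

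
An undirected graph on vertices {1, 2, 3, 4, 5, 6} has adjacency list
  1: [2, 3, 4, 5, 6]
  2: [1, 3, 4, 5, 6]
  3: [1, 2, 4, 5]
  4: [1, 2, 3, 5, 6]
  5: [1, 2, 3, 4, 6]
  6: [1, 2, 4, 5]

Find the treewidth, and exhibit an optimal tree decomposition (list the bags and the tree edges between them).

Each bag holds 5 vertices, so the decomposition has width 4, which upper-bounds the treewidth. On the other hand G contains the 5-clique {1, 2, 3, 4, 5}. A clique must lie in a single bag of any decomposition, so no decomposition can have width below 4. Combining the bounds, tw(G) = 4.

Treewidth 4.
One such decomposition:
Bags: B1 = {1, 2, 4, 5, 6}  B2 = {1, 2, 3, 4, 5}
Tree: B1–B2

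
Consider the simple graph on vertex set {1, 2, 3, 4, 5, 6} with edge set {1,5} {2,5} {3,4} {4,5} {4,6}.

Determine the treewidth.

A width-1 tree decomposition is:
Bags: B1 = {4, 5}  B2 = {4, 6}  B3 = {3, 4}  B4 = {1, 5}  B5 = {2, 5}
Tree: B1–B2, B1–B3, B1–B4, B4–B5
The largest bag has 2 vertices, giving width 1; this decomposition certifies tw(G) ≤ 1. Any graph with an edge has treewidth ≥ 1, and G has the edge 4–5. The upper and lower bounds meet at 1, so that is the treewidth.

1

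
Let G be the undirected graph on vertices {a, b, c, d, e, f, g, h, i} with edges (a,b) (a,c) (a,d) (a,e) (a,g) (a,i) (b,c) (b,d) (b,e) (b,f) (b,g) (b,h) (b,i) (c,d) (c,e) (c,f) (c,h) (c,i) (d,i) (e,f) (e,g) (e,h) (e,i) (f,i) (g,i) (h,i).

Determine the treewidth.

A width-4 tree decomposition is:
Bags: B1 = {a, b, c, e, i}  B2 = {b, c, e, h, i}  B3 = {b, c, e, f, i}  B4 = {a, b, c, d, i}  B5 = {a, b, e, g, i}
Tree: B1–B2, B2–B3, B1–B4, B1–B5
Each bag holds 5 vertices, so the decomposition has width 4, which upper-bounds the treewidth. For the lower bound, the 5 vertices {a, b, e, g, i} are pairwise adjacent, and any tree decomposition puts a clique entirely inside one bag — forcing width ≥ 4. Therefore the treewidth is 4.

4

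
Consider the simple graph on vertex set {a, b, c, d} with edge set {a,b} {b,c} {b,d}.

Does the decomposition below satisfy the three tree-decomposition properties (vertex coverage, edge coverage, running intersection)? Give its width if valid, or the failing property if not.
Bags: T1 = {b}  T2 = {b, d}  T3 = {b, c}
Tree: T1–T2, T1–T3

No — vertex a appears in no bag.

A tree decomposition must satisfy three properties: every vertex lies in some bag; for every edge, both endpoints lie together in some bag; and for every vertex, the bags containing it form a connected subtree. Here vertex a appears in no bag, so the decomposition is invalid.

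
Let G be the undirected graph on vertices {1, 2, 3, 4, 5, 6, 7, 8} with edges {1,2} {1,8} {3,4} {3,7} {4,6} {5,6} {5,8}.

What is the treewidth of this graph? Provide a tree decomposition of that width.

Treewidth 1.
Bags: B1 = {1, 2}  B2 = {1, 8}  B3 = {5, 8}  B4 = {5, 6}  B5 = {4, 6}  B6 = {3, 4}  B7 = {3, 7}
Tree: B1–B2, B2–B3, B3–B4, B4–B5, B5–B6, B6–B7

The largest bag has 2 vertices, giving width 1; this decomposition certifies tw(G) ≤ 1. G has an edge, so its treewidth is at least 1. Combining the bounds, tw(G) = 1.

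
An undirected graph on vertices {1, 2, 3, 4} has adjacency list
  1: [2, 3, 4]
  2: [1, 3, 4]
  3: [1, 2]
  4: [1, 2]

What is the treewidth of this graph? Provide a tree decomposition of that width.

Each bag holds 3 vertices, so the decomposition has width 2, which upper-bounds the treewidth. Conversely, {1, 2, 3} is a clique of size 3, and the vertices of any clique must share a bag in every tree decomposition; so some bag has ≥ 3 vertices and tw(G) ≥ 2. Therefore the treewidth is 2.

Treewidth 2.
One such decomposition:
Bags: B1 = {1, 2, 4}  B2 = {1, 2, 3}
Tree: B1–B2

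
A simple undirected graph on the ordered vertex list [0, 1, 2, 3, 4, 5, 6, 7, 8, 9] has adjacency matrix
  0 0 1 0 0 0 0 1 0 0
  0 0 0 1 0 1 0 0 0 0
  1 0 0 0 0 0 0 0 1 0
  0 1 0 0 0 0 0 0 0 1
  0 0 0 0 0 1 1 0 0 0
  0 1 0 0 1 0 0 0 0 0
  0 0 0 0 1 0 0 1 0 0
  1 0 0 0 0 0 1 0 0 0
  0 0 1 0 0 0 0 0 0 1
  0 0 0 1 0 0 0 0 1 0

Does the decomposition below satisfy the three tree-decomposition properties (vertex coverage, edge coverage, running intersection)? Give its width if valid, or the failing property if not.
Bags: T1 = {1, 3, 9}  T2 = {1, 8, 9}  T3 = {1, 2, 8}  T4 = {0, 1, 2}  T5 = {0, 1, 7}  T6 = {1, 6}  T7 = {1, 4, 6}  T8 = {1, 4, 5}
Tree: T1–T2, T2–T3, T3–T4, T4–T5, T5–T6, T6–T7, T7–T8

A tree decomposition must satisfy three properties: every vertex lies in some bag; for every edge, both endpoints lie together in some bag; and for every vertex, the bags containing it form a connected subtree. Here edge (7,6) lies in no bag, so the decomposition is invalid.

No — edge (7,6) lies in no bag.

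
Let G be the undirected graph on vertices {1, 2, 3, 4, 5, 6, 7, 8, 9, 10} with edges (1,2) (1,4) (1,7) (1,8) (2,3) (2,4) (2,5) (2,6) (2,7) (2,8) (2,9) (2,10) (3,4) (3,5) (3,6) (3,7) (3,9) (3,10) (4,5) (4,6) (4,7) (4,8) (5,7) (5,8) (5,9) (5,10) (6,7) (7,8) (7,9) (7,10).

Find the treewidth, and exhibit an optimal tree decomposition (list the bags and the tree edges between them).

Treewidth 4.
Bags: B1 = {2, 3, 5, 7, 9}  B2 = {2, 3, 4, 5, 7}  B3 = {2, 4, 5, 7, 8}  B4 = {2, 3, 4, 6, 7}  B5 = {1, 2, 4, 7, 8}  B6 = {2, 3, 5, 7, 10}
Tree: B1–B2, B2–B3, B2–B4, B3–B5, B1–B6

Every bag has size at most 5, so the width is 5 − 1 = 4 and tw(G) ≤ 4. Conversely, {1, 2, 4, 7, 8} is a clique of size 5, and the vertices of any clique must share a bag in every tree decomposition; so some bag has ≥ 5 vertices and tw(G) ≥ 4. Hence tw(G) = 4 exactly.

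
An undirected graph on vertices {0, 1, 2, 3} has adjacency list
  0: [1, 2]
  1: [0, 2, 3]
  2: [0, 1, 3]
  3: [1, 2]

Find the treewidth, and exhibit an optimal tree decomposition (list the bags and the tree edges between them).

Treewidth 2.
One optimal decomposition is:
Bags: B1 = {0, 1, 2}  B2 = {1, 2, 3}
Tree: B1–B2

The largest bag has 3 vertices, giving width 2; this decomposition certifies tw(G) ≤ 2. For the lower bound, the 3 vertices {0, 1, 2} are pairwise adjacent, and any tree decomposition puts a clique entirely inside one bag — forcing width ≥ 2. The upper and lower bounds meet at 2, so that is the treewidth.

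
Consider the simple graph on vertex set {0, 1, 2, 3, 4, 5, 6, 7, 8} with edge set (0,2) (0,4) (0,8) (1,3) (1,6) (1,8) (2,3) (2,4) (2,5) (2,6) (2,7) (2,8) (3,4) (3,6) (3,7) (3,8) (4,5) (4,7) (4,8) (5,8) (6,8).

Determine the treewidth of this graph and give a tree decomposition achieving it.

Treewidth 3.
One such decomposition:
Bags: B1 = {2, 3, 4, 8}  B2 = {2, 4, 5, 8}  B3 = {2, 3, 4, 7}  B4 = {2, 3, 6, 8}  B5 = {1, 3, 6, 8}  B6 = {0, 2, 4, 8}
Tree: B1–B2, B1–B3, B1–B4, B4–B5, B1–B6

Each bag holds 4 vertices, so the decomposition has width 3, which upper-bounds the treewidth. On the other hand G contains the 4-clique {1, 3, 6, 8}. A clique must lie in a single bag of any decomposition, so no decomposition can have width below 3. Therefore the treewidth is 3.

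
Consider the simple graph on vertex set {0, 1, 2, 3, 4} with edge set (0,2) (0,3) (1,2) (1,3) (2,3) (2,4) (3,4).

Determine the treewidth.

2

A width-2 tree decomposition is:
Bags: B1 = {2, 3, 4}  B2 = {0, 2, 3}  B3 = {1, 2, 3}
Tree: B1–B2, B2–B3
Each bag holds 3 vertices, so the decomposition has width 2, which upper-bounds the treewidth. For the lower bound, the 3 vertices {0, 2, 3} are pairwise adjacent, and any tree decomposition puts a clique entirely inside one bag — forcing width ≥ 2. Therefore the treewidth is 2.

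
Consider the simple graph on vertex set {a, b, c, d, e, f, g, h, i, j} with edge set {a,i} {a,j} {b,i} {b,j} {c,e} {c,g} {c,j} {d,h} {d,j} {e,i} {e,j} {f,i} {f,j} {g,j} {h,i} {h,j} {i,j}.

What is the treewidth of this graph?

A width-2 tree decomposition is:
Bags: B1 = {e, i, j}  B2 = {f, i, j}  B3 = {a, i, j}  B4 = {c, e, j}  B5 = {h, i, j}  B6 = {d, h, j}  B7 = {b, i, j}  B8 = {c, g, j}
Tree: B1–B2, B1–B3, B1–B4, B2–B5, B5–B6, B2–B7, B4–B8
Every bag has size at most 3, so the width is 3 − 1 = 2 and tw(G) ≤ 2. For the lower bound, the 3 vertices {d, h, j} are pairwise adjacent, and any tree decomposition puts a clique entirely inside one bag — forcing width ≥ 2. Combining the bounds, tw(G) = 2.

2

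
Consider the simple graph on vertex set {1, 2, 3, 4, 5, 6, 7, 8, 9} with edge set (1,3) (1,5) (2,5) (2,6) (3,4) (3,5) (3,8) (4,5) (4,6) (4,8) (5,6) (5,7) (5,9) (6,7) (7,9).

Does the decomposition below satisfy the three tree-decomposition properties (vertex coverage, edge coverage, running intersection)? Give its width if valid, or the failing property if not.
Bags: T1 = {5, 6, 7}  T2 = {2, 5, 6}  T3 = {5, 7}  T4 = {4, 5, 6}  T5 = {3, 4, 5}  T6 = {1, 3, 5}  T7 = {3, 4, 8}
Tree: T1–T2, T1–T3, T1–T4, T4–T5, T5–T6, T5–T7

A tree decomposition must satisfy three properties: every vertex lies in some bag; for every edge, both endpoints lie together in some bag; and for every vertex, the bags containing it form a connected subtree. Here vertex 9 appears in no bag, so the decomposition is invalid.

No — vertex 9 appears in no bag.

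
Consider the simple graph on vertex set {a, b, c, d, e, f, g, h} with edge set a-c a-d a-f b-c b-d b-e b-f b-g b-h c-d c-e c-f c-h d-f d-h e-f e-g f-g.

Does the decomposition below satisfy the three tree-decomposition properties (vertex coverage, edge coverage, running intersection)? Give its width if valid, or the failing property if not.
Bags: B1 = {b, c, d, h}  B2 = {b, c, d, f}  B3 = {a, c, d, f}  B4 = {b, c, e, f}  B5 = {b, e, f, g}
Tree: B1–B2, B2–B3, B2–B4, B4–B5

Yes; width 3.

Checking the three conditions: (i) the bags cover all of {a, b, c, d, e, f, g, h}; (ii) for each edge, some bag contains both endpoints; (iii) the bags containing any fixed vertex form a subtree. All hold, so the decomposition is valid with width 4 − 1 = 3.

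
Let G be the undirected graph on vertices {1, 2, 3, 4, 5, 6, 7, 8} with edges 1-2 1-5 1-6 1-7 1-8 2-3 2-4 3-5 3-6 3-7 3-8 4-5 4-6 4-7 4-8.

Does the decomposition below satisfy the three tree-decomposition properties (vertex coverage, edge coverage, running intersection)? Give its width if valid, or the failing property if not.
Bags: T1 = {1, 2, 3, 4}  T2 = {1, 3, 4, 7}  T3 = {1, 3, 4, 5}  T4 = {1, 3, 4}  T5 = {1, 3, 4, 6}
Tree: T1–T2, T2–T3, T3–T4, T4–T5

A tree decomposition must satisfy three properties: every vertex lies in some bag; for every edge, both endpoints lie together in some bag; and for every vertex, the bags containing it form a connected subtree. Here vertex 8 appears in no bag, so the decomposition is invalid.

No — vertex 8 appears in no bag.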